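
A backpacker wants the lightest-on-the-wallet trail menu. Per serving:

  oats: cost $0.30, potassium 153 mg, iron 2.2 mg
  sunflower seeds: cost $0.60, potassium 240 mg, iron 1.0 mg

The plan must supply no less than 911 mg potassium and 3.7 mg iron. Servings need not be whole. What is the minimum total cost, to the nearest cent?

The cheapest plan sits at a corner of the feasible region — with two constraints it uses at most two foods.
oats only: max(911/153, 3.7/2.2) = 5.954 servings → $1.79.
sunflower seeds only: max(911/240, 3.7/1.0) = 3.796 servings → $2.28.
oats + sunflower seeds: the both-tight solution has a negative serving — not a feasible corner.
So the least-cost plan costs $1.79.

$1.79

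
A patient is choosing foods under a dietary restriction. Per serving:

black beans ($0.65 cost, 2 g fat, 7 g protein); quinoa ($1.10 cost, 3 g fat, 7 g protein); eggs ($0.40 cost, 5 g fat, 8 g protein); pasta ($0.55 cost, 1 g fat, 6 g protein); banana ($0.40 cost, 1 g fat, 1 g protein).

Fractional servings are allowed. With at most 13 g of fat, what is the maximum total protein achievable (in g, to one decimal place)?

Protein per g fat: pasta 6, black beans 3.5, quinoa 2.333, eggs 1.6, banana 1.
With no serving limits, spend the whole fat allowance on pasta: 13 g / 1 g × 6 g = 78.0 g.

78.0 g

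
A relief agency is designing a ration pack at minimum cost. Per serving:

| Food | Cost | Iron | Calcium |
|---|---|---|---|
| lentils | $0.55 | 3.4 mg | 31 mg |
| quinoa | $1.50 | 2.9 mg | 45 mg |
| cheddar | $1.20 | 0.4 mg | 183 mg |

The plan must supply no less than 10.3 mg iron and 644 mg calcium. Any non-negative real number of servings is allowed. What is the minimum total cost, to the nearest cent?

$5.15

Compare the cost at each extreme point of the feasible region.
lentils only: max(10.3/3.4, 644/31) = 20.77 servings → $11.43.
quinoa only: max(10.3/2.9, 644/45) = 14.31 servings → $21.47.
cheddar only: max(10.3/0.4, 644/183) = 25.75 servings → $30.90.
lentils + quinoa: intersection lies outside the first quadrant.
lentils + cheddar with both tight: 2.669 servings and 3.067 servings → $5.15.
quinoa + cheddar with both tight: 3.174 servings and 2.739 servings → $8.05.
The minimum over all feasible corners is $5.15.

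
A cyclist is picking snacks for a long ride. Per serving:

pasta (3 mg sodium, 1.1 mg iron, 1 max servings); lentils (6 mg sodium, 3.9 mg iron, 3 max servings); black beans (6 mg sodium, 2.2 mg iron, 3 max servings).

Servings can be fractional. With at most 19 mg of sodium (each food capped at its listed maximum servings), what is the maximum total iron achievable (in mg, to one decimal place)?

Iron per mg sodium: lentils 0.65, pasta 0.3667, black beans 0.3667.
Take 3 servings of lentils: uses 18 mg sodium, +11.7 mg iron (running total 11.7 mg).
Take 0.3333 servings of pasta: uses 1 mg sodium, +0.4 mg iron (running total 12.1 mg).
Filling greedily by iron-per-mg sodium is optimal for one linear limit, giving 12.1 mg.

12.1 mg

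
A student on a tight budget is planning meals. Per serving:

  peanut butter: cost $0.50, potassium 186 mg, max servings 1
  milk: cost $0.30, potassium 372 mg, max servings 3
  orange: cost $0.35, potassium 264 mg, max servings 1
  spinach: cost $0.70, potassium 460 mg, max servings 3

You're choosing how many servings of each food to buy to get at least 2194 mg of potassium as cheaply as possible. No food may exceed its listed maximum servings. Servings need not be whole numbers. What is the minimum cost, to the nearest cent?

Cost per mg of potassium: milk $0.0008, orange $0.0013, spinach $0.0015, peanut butter $0.0027.
Take 3 servings of milk: +1116.0 mg potassium for $0.90 (total $0.90, still need 1078.0 mg).
Take 1 serving of orange: +264.0 mg potassium for $0.35 (total $1.25, still need 814.0 mg).
Take 1.77 servings of spinach: +814.0 mg potassium for $1.24 (total $2.49, still need 0.0 mg).
Filling from the cheapest source first is optimal under one linear minimum: $2.49.

$2.49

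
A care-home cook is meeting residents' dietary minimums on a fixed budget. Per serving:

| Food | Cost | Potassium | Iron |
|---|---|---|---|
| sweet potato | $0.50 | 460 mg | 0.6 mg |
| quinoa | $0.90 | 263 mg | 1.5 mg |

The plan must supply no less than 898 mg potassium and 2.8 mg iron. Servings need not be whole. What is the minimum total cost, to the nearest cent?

$1.84

sweet potato only: max(898/460, 2.8/0.6) = 4.667 servings → $2.33.
quinoa only: max(898/263, 2.8/1.5) = 3.414 servings → $3.07.
sweet potato + quinoa with both tight: 1.147 servings and 1.408 servings → $1.84.
So the least-cost plan costs $1.84.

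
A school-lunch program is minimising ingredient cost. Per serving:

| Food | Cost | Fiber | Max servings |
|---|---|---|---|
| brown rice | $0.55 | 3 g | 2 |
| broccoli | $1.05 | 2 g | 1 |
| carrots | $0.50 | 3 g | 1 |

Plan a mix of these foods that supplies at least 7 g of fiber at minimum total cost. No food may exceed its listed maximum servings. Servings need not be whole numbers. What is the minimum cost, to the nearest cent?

Cost per g of fiber: carrots $0.1667, brown rice $0.1833, broccoli $0.5250.
Take 1 serving of carrots: +3.0 g fiber for $0.50 (total $0.50, still need 4.0 g).
Take 1.333 servings of brown rice: +4.0 g fiber for $0.73 (total $1.23, still need 0.0 g).
Filling from the cheapest source first is optimal under one linear minimum: $1.23.

$1.23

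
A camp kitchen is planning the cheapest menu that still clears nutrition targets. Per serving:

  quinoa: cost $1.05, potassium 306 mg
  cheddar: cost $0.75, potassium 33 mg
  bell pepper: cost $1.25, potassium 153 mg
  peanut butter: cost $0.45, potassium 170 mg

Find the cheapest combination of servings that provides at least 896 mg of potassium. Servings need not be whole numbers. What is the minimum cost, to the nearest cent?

$2.37

Cost per mg of potassium: peanut butter $0.0026, quinoa $0.0034, bell pepper $0.0082, cheddar $0.0227.
With no serving limits, use only peanut butter: 896 mg / 170 mg = 5.271 servings × $0.45 = $2.37.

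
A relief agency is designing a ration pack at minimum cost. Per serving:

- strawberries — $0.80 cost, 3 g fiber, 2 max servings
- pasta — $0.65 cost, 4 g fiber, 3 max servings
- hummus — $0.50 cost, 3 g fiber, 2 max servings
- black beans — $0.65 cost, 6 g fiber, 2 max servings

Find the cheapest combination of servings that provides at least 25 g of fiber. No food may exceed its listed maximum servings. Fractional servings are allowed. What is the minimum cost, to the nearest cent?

$3.42

Cost per g of fiber: black beans $0.1083, pasta $0.1625, hummus $0.1667, strawberries $0.2667.
Take 2 servings of black beans: +12.0 g fiber for $1.30 (total $1.30, still need 13.0 g).
Take 3 servings of pasta: +12.0 g fiber for $1.95 (total $3.25, still need 1.0 g).
Take 0.3333 servings of hummus: +1.0 g fiber for $0.17 (total $3.42, still need 0.0 g).
Greedy by cheapest-per-g is optimal for a single linear constraint, so the minimum cost is $3.42.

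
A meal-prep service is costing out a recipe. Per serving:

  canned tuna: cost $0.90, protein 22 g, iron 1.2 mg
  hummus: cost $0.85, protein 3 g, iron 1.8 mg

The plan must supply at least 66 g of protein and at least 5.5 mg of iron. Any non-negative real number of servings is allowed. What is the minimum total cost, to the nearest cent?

$3.54

This is a tiny linear program; its minimum lies at a vertex of the feasible set. List the vertices and price them.
canned tuna only: max(66/22, 5.5/1.2) = 4.583 servings → $4.12.
hummus only: max(66/3, 5.5/1.8) = 22 servings → $18.70.
canned tuna + hummus with both tight: 2.842 servings and 1.161 servings → $3.54.
Cheapest feasible corner: $3.54.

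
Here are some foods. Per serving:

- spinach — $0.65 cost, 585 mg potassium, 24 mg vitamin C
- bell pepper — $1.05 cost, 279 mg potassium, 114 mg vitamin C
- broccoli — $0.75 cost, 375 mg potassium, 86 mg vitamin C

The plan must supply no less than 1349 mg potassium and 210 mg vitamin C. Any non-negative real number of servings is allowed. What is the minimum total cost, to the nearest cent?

spinach only: max(1349/585, 210/24) = 8.75 servings → $5.69.
bell pepper only: max(1349/279, 210/114) = 4.835 servings → $5.08.
broccoli only: max(1349/375, 210/86) = 3.597 servings → $2.70.
spinach + bell pepper with both tight: 1.587 servings and 1.508 servings → $2.61.
spinach + broccoli with both tight: 0.9021 servings and 2.19 servings → $2.23.
bell pepper + broccoli with both targets exact would need a negative amount; discard.
The minimum over all feasible corners is $2.23.

$2.23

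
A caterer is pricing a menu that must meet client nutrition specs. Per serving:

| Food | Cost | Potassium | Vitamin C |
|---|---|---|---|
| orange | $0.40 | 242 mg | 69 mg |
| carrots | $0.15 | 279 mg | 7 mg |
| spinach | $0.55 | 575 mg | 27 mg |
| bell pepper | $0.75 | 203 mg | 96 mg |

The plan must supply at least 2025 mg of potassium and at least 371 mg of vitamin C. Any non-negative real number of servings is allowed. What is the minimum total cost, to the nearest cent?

Two binding constraints pin down two serving amounts, so the optimal mix uses at most two foods. The candidates are each food alone (scaled to the tighter of potassium/vitamin C) and each pair with both constraints tight.
orange only: max(2025/242, 371/69) = 8.368 servings → $3.35.
carrots only: max(2025/279, 371/7) = 53 servings → $7.95.
spinach only: max(2025/575, 371/27) = 13.74 servings → $7.56.
bell pepper only: max(2025/203, 371/96) = 9.975 servings → $7.48.
orange + carrots with both tight: 5.088 servings and 2.845 servings → $2.46.
orange + spinach with both tight: 4.787 servings and 1.507 servings → $2.74.
orange + bell pepper: intersection lies outside the first quadrant.
carrots + spinach: intersection lies outside the first quadrant.
carrots + bell pepper with both tight: 4.695 servings and 3.522 servings → $3.35.
spinach + bell pepper with both tight: 2.395 servings and 3.191 servings → $3.71.
The minimum over all feasible corners is $2.46.

$2.46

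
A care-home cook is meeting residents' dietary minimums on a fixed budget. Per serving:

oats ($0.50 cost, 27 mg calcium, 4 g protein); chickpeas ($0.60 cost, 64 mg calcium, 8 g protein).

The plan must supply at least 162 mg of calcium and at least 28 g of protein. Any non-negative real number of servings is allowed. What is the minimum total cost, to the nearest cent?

This is a tiny linear program; its minimum lies at a vertex of the feasible set. List the vertices and price them.
oats only: max(162/27, 28/4) = 7 servings → $3.50.
chickpeas only: max(162/64, 28/8) = 3.5 servings → $2.10.
oats + chickpeas: the both-tight solution has a negative serving — not a feasible corner.
Cheapest feasible corner: $2.10.

$2.10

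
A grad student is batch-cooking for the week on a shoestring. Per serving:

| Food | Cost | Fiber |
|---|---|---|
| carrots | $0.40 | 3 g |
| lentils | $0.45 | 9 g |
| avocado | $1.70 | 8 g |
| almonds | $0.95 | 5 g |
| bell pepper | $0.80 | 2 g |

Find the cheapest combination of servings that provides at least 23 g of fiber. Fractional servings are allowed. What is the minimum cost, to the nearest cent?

$1.15

Cost per g of fiber: lentils $0.0500, carrots $0.1333, almonds $0.1900, avocado $0.2125, bell pepper $0.4000.
With no serving limits, use only lentils: 23 g / 9 g = 2.556 servings × $0.45 = $1.15.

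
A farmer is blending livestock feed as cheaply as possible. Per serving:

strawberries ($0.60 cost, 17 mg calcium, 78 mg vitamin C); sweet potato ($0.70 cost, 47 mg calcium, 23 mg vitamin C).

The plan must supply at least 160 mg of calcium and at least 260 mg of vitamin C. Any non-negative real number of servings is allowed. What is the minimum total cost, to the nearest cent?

The cheapest plan sits at a corner of the feasible region — with two constraints it uses at most two foods.
strawberries only: max(160/17, 260/78) = 9.412 servings → $5.65.
sweet potato only: max(160/47, 260/23) = 11.3 servings → $7.91.
strawberries + sweet potato with both tight: 2.608 servings and 2.461 servings → $3.29.
So the least-cost plan costs $3.29.

$3.29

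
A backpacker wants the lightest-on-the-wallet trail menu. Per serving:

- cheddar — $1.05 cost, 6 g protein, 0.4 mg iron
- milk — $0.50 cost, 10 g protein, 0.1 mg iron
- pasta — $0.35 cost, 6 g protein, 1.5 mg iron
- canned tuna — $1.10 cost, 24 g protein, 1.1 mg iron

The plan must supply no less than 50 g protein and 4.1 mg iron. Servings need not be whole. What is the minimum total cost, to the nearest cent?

Check every corner: each single food scaled to meet both minima, and each pair solved so both constraints bind.
cheddar only: max(50/6, 4.1/0.4) = 10.25 servings → $10.76.
milk only: max(50/10, 4.1/0.1) = 41 servings → $20.50.
pasta only: max(50/6, 4.1/1.5) = 8.333 servings → $2.92.
canned tuna only: max(50/24, 4.1/1.1) = 3.727 servings → $4.10.
cheddar + milk: the both-tight solution has a negative serving — not a feasible corner.
cheddar + pasta with both tight: 7.636 servings and 0.697 servings → $8.26.
cheddar + canned tuna: intersection lies outside the first quadrant.
milk + pasta with both tight: 3.5 servings and 2.5 servings → $2.62.
milk + canned tuna: intersection lies outside the first quadrant.
pasta + canned tuna with both tight: 1.476 servings and 1.714 servings → $2.40.
So the least-cost plan costs $2.40.

$2.40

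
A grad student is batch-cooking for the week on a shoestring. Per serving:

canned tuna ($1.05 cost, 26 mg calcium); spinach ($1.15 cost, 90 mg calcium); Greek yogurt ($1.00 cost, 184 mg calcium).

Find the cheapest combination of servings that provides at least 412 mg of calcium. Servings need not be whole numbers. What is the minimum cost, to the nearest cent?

$2.24

Cost per mg of calcium: Greek yogurt $0.0054, spinach $0.0128, canned tuna $0.0404.
With no serving limits, use only Greek yogurt: 412 mg / 184 mg = 2.239 servings × $1.00 = $2.24.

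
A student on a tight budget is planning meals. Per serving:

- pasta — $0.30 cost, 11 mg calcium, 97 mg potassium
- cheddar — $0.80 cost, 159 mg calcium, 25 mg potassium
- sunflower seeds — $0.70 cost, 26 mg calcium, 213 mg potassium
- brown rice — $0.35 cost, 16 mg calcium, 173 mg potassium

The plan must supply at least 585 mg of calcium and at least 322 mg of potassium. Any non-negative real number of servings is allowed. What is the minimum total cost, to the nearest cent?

pasta only: max(585/11, 322/97) = 53.18 servings → $15.95.
cheddar only: max(585/159, 322/25) = 12.88 servings → $10.30.
sunflower seeds only: max(585/26, 322/213) = 22.5 servings → $15.75.
brown rice only: max(585/16, 322/173) = 36.56 servings → $12.80.
pasta + cheddar with both tight: 2.414 servings and 3.512 servings → $3.53.
pasta + sunflower seeds with both targets exact would need a negative amount; discard.
pasta + brown rice: the both-tight solution has a negative serving — not a feasible corner.
cheddar + sunflower seeds with both tight: 3.499 servings and 1.101 servings → $3.57.
cheddar + brown rice with both tight: 3.543 servings and 1.349 servings → $3.31.
sunflower seeds + brown rice with both targets exact would need a negative amount; discard.
So the least-cost plan costs $3.31.

$3.31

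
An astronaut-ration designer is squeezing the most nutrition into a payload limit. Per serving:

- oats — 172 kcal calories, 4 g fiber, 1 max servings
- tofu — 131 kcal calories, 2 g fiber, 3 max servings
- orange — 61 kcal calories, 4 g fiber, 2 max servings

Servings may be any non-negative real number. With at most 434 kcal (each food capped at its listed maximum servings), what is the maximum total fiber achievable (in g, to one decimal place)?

14.1 g

Fiber per kcal: orange 0.06557, oats 0.02326, tofu 0.01527.
Take 2 servings of orange: uses 122 kcal, +8.0 g fiber (running total 8.0 g).
Take 1 serving of oats: uses 172 kcal, +4.0 g fiber (running total 12.0 g).
Take 1.069 servings of tofu: uses 140 kcal, +2.1 g fiber (running total 14.1 g).
Filling greedily by fiber-per-kcal is optimal for one linear limit, giving 14.1 g.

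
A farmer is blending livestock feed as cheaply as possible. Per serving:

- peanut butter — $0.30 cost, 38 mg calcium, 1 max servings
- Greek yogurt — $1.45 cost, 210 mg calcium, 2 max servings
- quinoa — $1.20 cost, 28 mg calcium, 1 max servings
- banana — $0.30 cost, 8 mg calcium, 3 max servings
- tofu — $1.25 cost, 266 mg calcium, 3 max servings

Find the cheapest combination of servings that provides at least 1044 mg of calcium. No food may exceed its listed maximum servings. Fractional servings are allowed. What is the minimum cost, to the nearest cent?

Cost per mg of calcium: tofu $0.0047, Greek yogurt $0.0069, peanut butter $0.0079, banana $0.0375, quinoa $0.0429.
Take 3 servings of tofu: +798.0 mg calcium for $3.75 (total $3.75, still need 246.0 mg).
Take 1.171 servings of Greek yogurt: +246.0 mg calcium for $1.70 (total $5.45, still need 0.0 mg).
Filling from the cheapest source first is optimal under one linear minimum: $5.45.

$5.45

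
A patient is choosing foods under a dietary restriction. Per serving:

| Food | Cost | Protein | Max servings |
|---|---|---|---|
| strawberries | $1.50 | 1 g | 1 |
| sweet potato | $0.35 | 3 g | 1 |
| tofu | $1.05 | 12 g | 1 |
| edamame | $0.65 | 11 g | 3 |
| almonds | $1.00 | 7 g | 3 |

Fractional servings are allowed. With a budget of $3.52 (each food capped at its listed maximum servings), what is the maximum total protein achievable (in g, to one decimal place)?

Protein per dollar: edamame 16.92, tofu 11.43, sweet potato 8.571, almonds 7, strawberries 0.6667.
Take 3 servings of edamame: spends $1.95, +33.0 g protein (running total 33.0 g).
Take 1 serving of tofu: spends $1.05, +12.0 g protein (running total 45.0 g).
Take 1 serving of sweet potato: spends $0.35, +3.0 g protein (running total 48.0 g).
Take 0.17 servings of almonds: spends $0.17, +1.2 g protein (running total 49.2 g).
Filling greedily by protein-per-dollar is optimal for one linear limit, giving 49.2 g.

49.2 g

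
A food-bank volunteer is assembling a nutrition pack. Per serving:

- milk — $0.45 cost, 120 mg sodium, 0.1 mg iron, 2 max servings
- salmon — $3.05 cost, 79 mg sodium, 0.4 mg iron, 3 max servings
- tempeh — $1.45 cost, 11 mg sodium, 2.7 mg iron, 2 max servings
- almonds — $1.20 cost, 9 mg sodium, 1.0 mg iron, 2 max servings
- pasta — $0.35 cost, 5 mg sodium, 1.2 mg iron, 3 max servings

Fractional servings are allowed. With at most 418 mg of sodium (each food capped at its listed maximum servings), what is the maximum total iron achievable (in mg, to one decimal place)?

12.3 mg

Iron per mg sodium: tempeh 0.2455, pasta 0.24, almonds 0.1111, salmon 0.005063, milk 0.0008333.
Take 2 servings of tempeh: uses 22 mg sodium, +5.4 mg iron (running total 5.4 mg).
Take 3 servings of pasta: uses 15 mg sodium, +3.6 mg iron (running total 9.0 mg).
Take 2 servings of almonds: uses 18 mg sodium, +2.0 mg iron (running total 11.0 mg).
Take 3 servings of salmon: uses 237 mg sodium, +1.2 mg iron (running total 12.2 mg).
Take 1.05 servings of milk: uses 126 mg sodium, +0.1 mg iron (running total 12.3 mg).
Filling greedily by iron-per-mg sodium is optimal for one linear limit, giving 12.3 mg.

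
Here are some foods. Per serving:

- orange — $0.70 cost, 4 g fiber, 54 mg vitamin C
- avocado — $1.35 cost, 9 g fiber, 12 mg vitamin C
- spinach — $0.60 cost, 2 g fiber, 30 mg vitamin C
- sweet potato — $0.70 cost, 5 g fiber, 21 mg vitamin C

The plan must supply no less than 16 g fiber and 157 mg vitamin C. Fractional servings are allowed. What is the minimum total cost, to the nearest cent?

For a min-cost LP with two ≥-constraints, a basic feasible solution has at most two positive variables.
orange only: max(16/4, 157/54) = 4 servings → $2.80.
avocado only: max(16/9, 157/12) = 13.08 servings → $17.66.
spinach only: max(16/2, 157/30) = 8 servings → $4.80.
sweet potato only: max(16/5, 157/21) = 7.476 servings → $5.23.
orange + avocado with both tight: 2.788 servings and 0.5388 servings → $2.68.
orange + spinach: intersection lies outside the first quadrant.
orange + sweet potato with both tight: 2.414 servings and 1.269 servings → $2.58.
avocado + spinach with both tight: 0.6748 servings and 4.963 servings → $3.89.
avocado + sweet potato with both targets exact would need a negative amount; discard.
spinach + sweet potato with both tight: 4.157 servings and 1.537 servings → $3.57.
Cheapest feasible corner: $2.58.

$2.58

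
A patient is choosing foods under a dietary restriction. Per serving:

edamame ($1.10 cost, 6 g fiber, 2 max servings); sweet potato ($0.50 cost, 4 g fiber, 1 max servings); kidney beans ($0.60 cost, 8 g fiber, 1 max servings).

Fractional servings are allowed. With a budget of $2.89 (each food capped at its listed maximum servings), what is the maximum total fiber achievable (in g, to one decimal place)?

Fiber per dollar: kidney beans 13.33, sweet potato 8, edamame 5.455.
Take 1 serving of kidney beans: spends $0.60, +8.0 g fiber (running total 8.0 g).
Take 1 serving of sweet potato: spends $0.50, +4.0 g fiber (running total 12.0 g).
Take 1.627 servings of edamame: spends $1.79, +9.8 g fiber (running total 21.8 g).
Filling greedily by fiber-per-dollar is optimal for one linear limit, giving 21.8 g.

21.8 g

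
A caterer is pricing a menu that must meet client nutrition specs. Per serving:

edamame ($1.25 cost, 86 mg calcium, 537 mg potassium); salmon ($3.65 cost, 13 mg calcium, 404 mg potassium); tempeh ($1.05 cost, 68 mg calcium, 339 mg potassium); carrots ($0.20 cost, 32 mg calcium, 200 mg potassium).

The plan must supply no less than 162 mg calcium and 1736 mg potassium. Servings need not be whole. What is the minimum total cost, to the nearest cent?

$1.74

This is a tiny linear program; its minimum lies at a vertex of the feasible set. List the vertices and price them.
edamame only: max(162/86, 1736/537) = 3.233 servings → $4.04.
salmon only: max(162/13, 1736/404) = 12.46 servings → $45.48.
tempeh only: max(162/68, 1736/339) = 5.121 servings → $5.38.
carrots only: max(162/32, 1736/200) = 8.68 servings → $1.74.
edamame + salmon with both tight: 1.545 servings and 2.244 servings → $10.12.
edamame + tempeh: the both-tight solution has a negative serving — not a feasible corner.
edamame + carrots: the both-tight solution has a negative serving — not a feasible corner.
salmon + tempeh with both tight: 2.737 servings and 1.859 servings → $11.94.
salmon + carrots with both tight: 2.242 servings and 4.152 servings → $9.01.
tempeh + carrots with both targets exact would need a negative amount; discard.
The minimum over all feasible corners is $1.74.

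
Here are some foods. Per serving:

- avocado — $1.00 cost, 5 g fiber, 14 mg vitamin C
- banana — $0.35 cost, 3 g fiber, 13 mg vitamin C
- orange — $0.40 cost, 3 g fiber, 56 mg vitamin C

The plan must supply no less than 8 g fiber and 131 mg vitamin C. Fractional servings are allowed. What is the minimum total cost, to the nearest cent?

At the optimum either one food covers both requirements or two foods hit both targets exactly; no other combination can be cheaper.
avocado only: max(8/5, 131/14) = 9.357 servings → $9.36.
banana only: max(8/3, 131/13) = 10.08 servings → $3.53.
orange only: max(8/3, 131/56) = 2.667 servings → $1.07.
avocado + banana: intersection lies outside the first quadrant.
avocado + orange with both tight: 0.2311 servings and 2.282 servings → $1.14.
banana + orange with both tight: 0.4264 servings and 2.24 servings → $1.05.
The minimum over all feasible corners is $1.05.

$1.05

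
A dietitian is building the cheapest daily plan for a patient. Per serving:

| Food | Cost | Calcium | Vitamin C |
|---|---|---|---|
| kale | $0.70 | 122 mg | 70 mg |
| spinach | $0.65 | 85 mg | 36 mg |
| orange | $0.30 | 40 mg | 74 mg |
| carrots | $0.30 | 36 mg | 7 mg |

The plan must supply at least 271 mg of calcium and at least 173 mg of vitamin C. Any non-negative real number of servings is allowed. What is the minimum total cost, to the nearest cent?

This is a tiny linear program; its minimum lies at a vertex of the feasible set. List the vertices and price them.
kale only: max(271/122, 173/70) = 2.471 servings → $1.73.
spinach only: max(271/85, 173/36) = 4.806 servings → $3.12.
orange only: max(271/40, 173/74) = 6.775 servings → $2.03.
carrots only: max(271/36, 173/7) = 24.71 servings → $7.41.
kale + spinach: the both-tight solution has a negative serving — not a feasible corner.
kale + orange with both tight: 2.109 servings and 0.343 servings → $1.58.
kale + carrots: the both-tight solution has a negative serving — not a feasible corner.
spinach + orange with both tight: 2.708 servings and 1.02 servings → $2.07.
spinach + carrots: intersection lies outside the first quadrant.
orange + carrots with both tight: 1.817 servings and 5.509 servings → $2.20.
Cheapest feasible corner: $1.58.

$1.58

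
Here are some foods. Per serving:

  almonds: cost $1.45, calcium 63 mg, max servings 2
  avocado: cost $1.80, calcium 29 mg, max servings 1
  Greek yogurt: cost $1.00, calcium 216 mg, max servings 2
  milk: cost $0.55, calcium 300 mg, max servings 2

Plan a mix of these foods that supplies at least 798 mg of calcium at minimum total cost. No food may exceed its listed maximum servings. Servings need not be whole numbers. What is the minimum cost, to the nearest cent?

$2.02

Cost per mg of calcium: milk $0.0018, Greek yogurt $0.0046, almonds $0.0230, avocado $0.0621.
Take 2 servings of milk: +600.0 mg calcium for $1.10 (total $1.10, still need 198.0 mg).
Take 0.9167 servings of Greek yogurt: +198.0 mg calcium for $0.92 (total $2.02, still need 0.0 mg).
Greedy by cheapest-per-mg is optimal for a single linear constraint, so the minimum cost is $2.02.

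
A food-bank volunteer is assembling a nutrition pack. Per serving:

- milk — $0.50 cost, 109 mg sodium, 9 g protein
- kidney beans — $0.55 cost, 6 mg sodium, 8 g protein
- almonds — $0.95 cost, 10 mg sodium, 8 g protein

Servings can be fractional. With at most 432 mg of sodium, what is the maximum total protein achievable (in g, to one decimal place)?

Protein per mg sodium: kidney beans 1.333, almonds 0.8, milk 0.08257.
With no serving limits, spend the whole sodium allowance on kidney beans: 432 mg / 6 mg × 8 g = 576.0 g.

576.0 g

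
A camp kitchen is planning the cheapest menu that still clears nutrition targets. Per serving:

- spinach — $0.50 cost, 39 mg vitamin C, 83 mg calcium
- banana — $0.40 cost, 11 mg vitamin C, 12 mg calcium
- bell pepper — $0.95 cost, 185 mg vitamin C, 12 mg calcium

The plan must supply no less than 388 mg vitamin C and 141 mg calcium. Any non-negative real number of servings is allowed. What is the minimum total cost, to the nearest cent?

At the optimum either one food covers both requirements or two foods hit both targets exactly; no other combination can be cheaper.
spinach only: max(388/39, 141/83) = 9.949 servings → $4.97.
banana only: max(388/11, 141/12) = 35.27 servings → $14.11.
bell pepper only: max(388/185, 141/12) = 11.75 servings → $11.16.
spinach + banana: the both-tight solution has a negative serving — not a feasible corner.
spinach + bell pepper with both tight: 1.439 servings and 1.794 servings → $2.42.
banana + bell pepper with both tight: 10.26 servings and 1.487 servings → $5.52.
Cheapest feasible corner: $2.42.

$2.42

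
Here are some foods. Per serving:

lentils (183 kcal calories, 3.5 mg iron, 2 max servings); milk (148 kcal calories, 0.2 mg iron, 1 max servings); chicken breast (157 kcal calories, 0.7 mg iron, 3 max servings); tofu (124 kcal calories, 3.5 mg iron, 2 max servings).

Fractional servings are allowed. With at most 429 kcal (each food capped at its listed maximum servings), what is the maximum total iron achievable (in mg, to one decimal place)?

Iron per kcal: tofu 0.02823, lentils 0.01913, chicken breast 0.004459, milk 0.001351.
Take 2 servings of tofu: uses 248 kcal, +7.0 mg iron (running total 7.0 mg).
Take 0.9891 servings of lentils: uses 181 kcal, +3.5 mg iron (running total 10.5 mg).
Filling greedily by iron-per-kcal is optimal for one linear limit, giving 10.5 mg.

10.5 mg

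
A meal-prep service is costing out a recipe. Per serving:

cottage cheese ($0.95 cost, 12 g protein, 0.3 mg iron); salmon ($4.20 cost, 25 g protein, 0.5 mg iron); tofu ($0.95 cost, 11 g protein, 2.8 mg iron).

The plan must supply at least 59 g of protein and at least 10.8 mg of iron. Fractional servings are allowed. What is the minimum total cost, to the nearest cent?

With two linear requirements the optimum uses one or two foods; enumerate the corners.
cottage cheese only: max(59/12, 10.8/0.3) = 36 servings → $34.20.
salmon only: max(59/25, 10.8/0.5) = 21.6 servings → $90.72.
tofu only: max(59/11, 10.8/2.8) = 5.364 servings → $5.10.
cottage cheese + salmon: intersection lies outside the first quadrant.
cottage cheese + tofu with both tight: 1.531 servings and 3.693 servings → $4.96.
salmon + tofu with both tight: 0.7194 servings and 3.729 servings → $6.56.
The minimum over all feasible corners is $4.96.

$4.96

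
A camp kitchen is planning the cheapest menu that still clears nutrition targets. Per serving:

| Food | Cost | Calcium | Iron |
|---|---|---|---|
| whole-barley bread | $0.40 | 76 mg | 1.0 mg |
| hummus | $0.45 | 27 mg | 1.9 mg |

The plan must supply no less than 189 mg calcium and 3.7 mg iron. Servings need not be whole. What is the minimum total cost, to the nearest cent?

$1.24

A basic optimal solution has at most two foods positive. Try each food alone and each pair with both targets met exactly.
whole-barley bread only: max(189/76, 3.7/1.0) = 3.7 servings → $1.48.
hummus only: max(189/27, 3.7/1.9) = 7 servings → $3.15.
whole-barley bread + hummus with both tight: 2.208 servings and 0.7853 servings → $1.24.
So the least-cost plan costs $1.24.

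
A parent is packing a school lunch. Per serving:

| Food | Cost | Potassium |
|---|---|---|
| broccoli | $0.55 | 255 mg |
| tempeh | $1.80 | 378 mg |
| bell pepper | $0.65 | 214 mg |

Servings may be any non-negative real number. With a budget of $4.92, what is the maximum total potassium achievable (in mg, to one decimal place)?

Potassium per dollar: broccoli 463.6, bell pepper 329.2, tempeh 210.
With no serving limits, spend the whole cost allowance on broccoli: $4.92 / $0.55 × 255 mg = 2281.1 mg.

2281.1 mg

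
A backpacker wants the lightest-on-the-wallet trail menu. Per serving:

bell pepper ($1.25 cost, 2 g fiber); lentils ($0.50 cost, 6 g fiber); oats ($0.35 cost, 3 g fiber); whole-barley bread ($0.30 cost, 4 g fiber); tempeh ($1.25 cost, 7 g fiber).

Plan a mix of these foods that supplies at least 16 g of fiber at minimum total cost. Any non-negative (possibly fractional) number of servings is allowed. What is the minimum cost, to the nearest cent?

$1.20

Cost per g of fiber: whole-barley bread $0.0750, lentils $0.0833, oats $0.1167, tempeh $0.1786, bell pepper $0.6250.
With no serving limits, use only whole-barley bread: 16 g / 4 g = 4 servings × $0.30 = $1.20.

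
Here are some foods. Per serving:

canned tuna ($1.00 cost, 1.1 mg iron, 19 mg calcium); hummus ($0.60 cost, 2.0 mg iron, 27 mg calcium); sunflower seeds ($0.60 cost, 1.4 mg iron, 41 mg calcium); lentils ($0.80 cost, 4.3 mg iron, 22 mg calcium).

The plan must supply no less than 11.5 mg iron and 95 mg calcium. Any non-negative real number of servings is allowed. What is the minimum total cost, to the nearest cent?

$2.50

A basic optimal solution has at most two foods positive. Try each food alone and each pair with both targets met exactly.
canned tuna only: max(11.5/1.1, 95/19) = 10.45 servings → $10.45.
hummus only: max(11.5/2.0, 95/27) = 5.75 servings → $3.45.
sunflower seeds only: max(11.5/1.4, 95/41) = 8.214 servings → $4.93.
lentils only: max(11.5/4.3, 95/22) = 4.318 servings → $3.45.
canned tuna + hummus: intersection lies outside the first quadrant.
canned tuna + sunflower seeds: the both-tight solution has a negative serving — not a feasible corner.
canned tuna + lentils with both tight: 2.704 servings and 1.983 servings → $4.29.
hummus + sunflower seeds with both targets exact would need a negative amount; discard.
hummus + lentils with both tight: 2.157 servings and 1.671 servings → $2.63.
sunflower seeds + lentils with both tight: 1.069 servings and 2.326 servings → $2.50.
So the least-cost plan costs $2.50.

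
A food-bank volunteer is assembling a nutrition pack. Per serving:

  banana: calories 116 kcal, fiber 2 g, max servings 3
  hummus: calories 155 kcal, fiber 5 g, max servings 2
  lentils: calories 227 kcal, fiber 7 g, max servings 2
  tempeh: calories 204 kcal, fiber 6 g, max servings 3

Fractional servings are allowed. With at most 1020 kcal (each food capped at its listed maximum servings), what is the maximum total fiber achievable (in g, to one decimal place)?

31.5 g

Fiber per kcal: hummus 0.03226, lentils 0.03084, tempeh 0.02941, banana 0.01724.
Take 2 servings of hummus: uses 310 kcal, +10.0 g fiber (running total 10.0 g).
Take 2 servings of lentils: uses 454 kcal, +14.0 g fiber (running total 24.0 g).
Take 1.255 servings of tempeh: uses 256 kcal, +7.5 g fiber (running total 31.5 g).
Filling greedily by fiber-per-kcal is optimal for one linear limit, giving 31.5 g.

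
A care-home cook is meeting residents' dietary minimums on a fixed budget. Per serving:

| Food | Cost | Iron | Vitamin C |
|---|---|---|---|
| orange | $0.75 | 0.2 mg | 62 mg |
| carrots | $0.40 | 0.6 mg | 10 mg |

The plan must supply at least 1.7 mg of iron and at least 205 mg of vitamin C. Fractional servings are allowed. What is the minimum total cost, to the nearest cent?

$2.99

orange only: max(1.7/0.2, 205/62) = 8.5 servings → $6.38.
carrots only: max(1.7/0.6, 205/10) = 20.5 servings → $8.20.
orange + carrots with both tight: 3.011 servings and 1.83 servings → $2.99.
The minimum over all feasible corners is $2.99.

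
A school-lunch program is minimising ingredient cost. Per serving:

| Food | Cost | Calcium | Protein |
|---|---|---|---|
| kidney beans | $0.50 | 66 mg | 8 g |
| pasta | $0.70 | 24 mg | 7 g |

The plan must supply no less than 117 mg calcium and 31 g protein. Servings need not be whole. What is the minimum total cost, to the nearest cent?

$1.94

This is a tiny linear program; its minimum lies at a vertex of the feasible set. List the vertices and price them.
kidney beans only: max(117/66, 31/8) = 3.875 servings → $1.94.
pasta only: max(117/24, 31/7) = 4.875 servings → $3.41.
kidney beans + pasta with both tight: 0.2778 servings and 4.111 servings → $3.02.
Cheapest feasible corner: $1.94.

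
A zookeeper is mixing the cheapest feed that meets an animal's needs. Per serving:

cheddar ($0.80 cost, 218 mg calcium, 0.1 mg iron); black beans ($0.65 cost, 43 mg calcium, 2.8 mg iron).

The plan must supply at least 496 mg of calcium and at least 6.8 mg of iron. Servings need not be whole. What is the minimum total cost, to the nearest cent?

$2.98

Compare the cost at each extreme point of the feasible region.
cheddar only: max(496/218, 6.8/0.1) = 68 servings → $54.40.
black beans only: max(496/43, 6.8/2.8) = 11.53 servings → $7.50.
cheddar + black beans with both tight: 1.809 servings and 2.364 servings → $2.98.
So the least-cost plan costs $2.98.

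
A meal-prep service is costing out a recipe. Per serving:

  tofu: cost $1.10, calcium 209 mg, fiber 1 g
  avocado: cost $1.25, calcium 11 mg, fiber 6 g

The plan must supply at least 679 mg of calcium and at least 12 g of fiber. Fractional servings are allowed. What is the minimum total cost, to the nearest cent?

This is a tiny linear program; its minimum lies at a vertex of the feasible set. List the vertices and price them.
tofu only: max(679/209, 12/1) = 12 servings → $13.20.
avocado only: max(679/11, 12/6) = 61.73 servings → $77.16.
tofu + avocado with both tight: 3.171 servings and 1.471 servings → $5.33.
Cheapest feasible corner: $5.33.

$5.33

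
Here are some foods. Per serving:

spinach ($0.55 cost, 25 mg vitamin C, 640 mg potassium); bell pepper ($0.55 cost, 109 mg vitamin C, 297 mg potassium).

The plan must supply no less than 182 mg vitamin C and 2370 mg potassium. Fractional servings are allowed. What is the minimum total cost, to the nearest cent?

$2.31

Check every corner: each single food scaled to meet both minima, and each pair solved so both constraints bind.
spinach only: max(182/25, 2370/640) = 7.28 servings → $4.00.
bell pepper only: max(182/109, 2370/297) = 7.98 servings → $4.39.
spinach + bell pepper with both tight: 3.277 servings and 0.9181 servings → $2.31.
So the least-cost plan costs $2.31.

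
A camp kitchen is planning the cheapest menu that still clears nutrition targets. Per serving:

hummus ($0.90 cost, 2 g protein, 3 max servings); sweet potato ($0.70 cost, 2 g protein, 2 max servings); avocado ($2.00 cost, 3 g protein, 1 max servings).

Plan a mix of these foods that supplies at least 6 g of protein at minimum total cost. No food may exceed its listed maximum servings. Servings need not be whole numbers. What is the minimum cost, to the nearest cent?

Cost per g of protein: sweet potato $0.3500, hummus $0.4500, avocado $0.6667.
Take 2 servings of sweet potato: +4.0 g protein for $1.40 (total $1.40, still need 2.0 g).
Take 1 serving of hummus: +2.0 g protein for $0.90 (total $2.30, still need 0.0 g).
Filling from the cheapest source first is optimal under one linear minimum: $2.30.

$2.30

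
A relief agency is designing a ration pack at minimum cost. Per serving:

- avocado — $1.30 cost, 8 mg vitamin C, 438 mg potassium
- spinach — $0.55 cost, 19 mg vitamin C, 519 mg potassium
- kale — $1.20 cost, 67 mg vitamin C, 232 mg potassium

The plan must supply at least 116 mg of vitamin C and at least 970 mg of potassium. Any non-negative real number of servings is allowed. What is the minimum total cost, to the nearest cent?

$2.34

Compare the cost at each extreme point of the feasible region.
avocado only: max(116/8, 970/438) = 14.5 servings → $18.85.
spinach only: max(116/19, 970/519) = 6.105 servings → $3.36.
kale only: max(116/67, 970/232) = 4.181 servings → $5.02.
avocado + spinach: the both-tight solution has a negative serving — not a feasible corner.
avocado + kale with both tight: 1.385 servings and 1.566 servings → $3.68.
spinach + kale with both tight: 1.254 servings and 1.376 servings → $2.34.
Cheapest feasible corner: $2.34.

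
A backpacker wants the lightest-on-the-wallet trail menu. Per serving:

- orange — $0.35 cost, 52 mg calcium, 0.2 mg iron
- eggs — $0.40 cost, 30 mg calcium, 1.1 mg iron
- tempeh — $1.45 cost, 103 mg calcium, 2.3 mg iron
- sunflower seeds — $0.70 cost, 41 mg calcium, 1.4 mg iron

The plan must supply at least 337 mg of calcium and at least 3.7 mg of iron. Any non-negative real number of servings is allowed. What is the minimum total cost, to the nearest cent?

$2.75

orange only: max(337/52, 3.7/0.2) = 18.5 servings → $6.47.
eggs only: max(337/30, 3.7/1.1) = 11.23 servings → $4.49.
tempeh only: max(337/103, 3.7/2.3) = 3.272 servings → $4.74.
sunflower seeds only: max(337/41, 3.7/1.4) = 8.22 servings → $5.75.
orange + eggs with both tight: 5.072 servings and 2.441 servings → $2.75.
orange + tempeh with both tight: 3.98 servings and 1.263 servings → $3.22.
orange + sunflower seeds with both tight: 4.955 servings and 1.935 servings → $3.09.
eggs + tempeh: intersection lies outside the first quadrant.
eggs + sunflower seeds: intersection lies outside the first quadrant.
tempeh + sunflower seeds with both targets exact would need a negative amount; discard.
Cheapest feasible corner: $2.75.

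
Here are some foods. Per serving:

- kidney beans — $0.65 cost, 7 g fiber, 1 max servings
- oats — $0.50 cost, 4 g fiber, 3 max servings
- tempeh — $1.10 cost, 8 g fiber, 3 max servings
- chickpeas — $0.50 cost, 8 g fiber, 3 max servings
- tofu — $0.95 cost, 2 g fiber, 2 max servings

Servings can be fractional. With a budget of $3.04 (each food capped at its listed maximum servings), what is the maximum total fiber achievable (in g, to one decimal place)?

Fiber per dollar: chickpeas 16, kidney beans 10.77, oats 8, tempeh 7.273, tofu 2.105.
Take 3 servings of chickpeas: spends $1.50, +24.0 g fiber (running total 24.0 g).
Take 1 serving of kidney beans: spends $0.65, +7.0 g fiber (running total 31.0 g).
Take 1.78 servings of oats: spends $0.89, +7.1 g fiber (running total 38.1 g).
Filling greedily by fiber-per-dollar is optimal for one linear limit, giving 38.1 g.

38.1 g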